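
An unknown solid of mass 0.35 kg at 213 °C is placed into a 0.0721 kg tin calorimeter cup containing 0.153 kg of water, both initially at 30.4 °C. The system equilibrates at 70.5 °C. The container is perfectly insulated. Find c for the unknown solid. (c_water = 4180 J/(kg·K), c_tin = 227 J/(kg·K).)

c ≈ 527 J/(kg·K)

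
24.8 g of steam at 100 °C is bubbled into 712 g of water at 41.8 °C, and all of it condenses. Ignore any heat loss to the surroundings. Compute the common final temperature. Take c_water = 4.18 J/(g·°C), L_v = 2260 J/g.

T_f ≈ 62.0 °C

Net heat exchanged in the isolated system is zero:
condense steam: −24.8·2260 = −56048
  condensed water 100 °C→T: 103.66(T − 100)
  original water: 2976.2(T − 41.8)
3079.8 T = 56048 + 10366 + 124403 = 190818
T ≈ 61.96 °C — below 100 °C, confirming all the steam condensed.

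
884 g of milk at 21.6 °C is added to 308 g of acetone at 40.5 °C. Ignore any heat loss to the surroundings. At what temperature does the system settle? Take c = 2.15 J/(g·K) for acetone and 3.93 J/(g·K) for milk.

T_f ≈ 24.6 °C

Energy conservation, ΣQ = 0:
308×2.15×(T − 40.5) + 884×3.93×(T − 21.6) = 0
4136.3 T = 101860
T = 101860/4136.3 ≈ 24.63 °C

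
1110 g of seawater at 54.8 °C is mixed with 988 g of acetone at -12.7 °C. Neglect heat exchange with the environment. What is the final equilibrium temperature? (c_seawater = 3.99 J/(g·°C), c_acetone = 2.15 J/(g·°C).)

T_f ≈ 32.9 °C

Taking heat into each body as positive, Σ m c ΔT = 0:
1110×3.99×(T − 54.8) + 988×2.15×(T − (-12.7)) = 0
4428.9(T − 54.8) + 2124.2(T − (-12.7)) = 0
(4428.9 + 2124.2) T = 4428.9×54.8 + 2124.2×(-12.7)
T = 215726 / 6553.1 = 32.9 °C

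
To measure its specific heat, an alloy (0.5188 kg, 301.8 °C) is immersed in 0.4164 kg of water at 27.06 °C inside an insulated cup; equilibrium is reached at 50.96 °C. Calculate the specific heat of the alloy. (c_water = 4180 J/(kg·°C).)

Taking heat into each body as positive, Σ m c ΔT = 0:
0.5188·c·(50.96 − 301.8) + 0.4164·4180·(50.96 − 27.06) = 0
-130.14 c = -41599
c = -41599/-130.14 ≈ 319.7 J/(kg·°C)

c ≈ 320 J/(kg·°C)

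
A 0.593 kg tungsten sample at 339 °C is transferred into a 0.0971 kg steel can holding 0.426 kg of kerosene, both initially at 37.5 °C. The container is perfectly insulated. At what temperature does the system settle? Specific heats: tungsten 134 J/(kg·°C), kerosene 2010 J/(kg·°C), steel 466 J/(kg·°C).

T_f ≈ 61.9 °C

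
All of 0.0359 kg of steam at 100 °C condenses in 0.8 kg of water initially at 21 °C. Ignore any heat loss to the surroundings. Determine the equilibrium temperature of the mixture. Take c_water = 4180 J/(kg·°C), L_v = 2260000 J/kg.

Setting the total heat transfer to zero:
steam→water at 100 °C releases m L_v = 0.0359×2260000 = 81134
  condensed water 100 °C→T: 150.06(T − 100)
  water warms: 0.8×4180×(T − 21) = 3344(T − 21)
3494.1 T = 81134 + 15006 + 70224 = 166364
T ≈ 47.61 °C (< 100 °C, so full condensation is consistent).

T_f ≈ 47.6 °C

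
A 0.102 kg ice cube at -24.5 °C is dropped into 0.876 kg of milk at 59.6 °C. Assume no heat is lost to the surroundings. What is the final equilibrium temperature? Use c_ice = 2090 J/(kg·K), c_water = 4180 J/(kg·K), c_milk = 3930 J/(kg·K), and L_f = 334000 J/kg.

T_f ≈ 42.9 °C

Net heat exchanged in the isolated system is zero:
ice -24.5→0 °C: 0.102×2090×24.5 = 5222.9; latent heat to melt: 0.102×334000 = 34068; warm the meltwater: 426.36 T; milk cools: 0.876×3930×(T − 59.6) = 3442.7(T − 59.6)
3869 T = 205184 − 39291 = 165893
T ≈ 42.88 °C — above 0 °C, consistent with complete melting.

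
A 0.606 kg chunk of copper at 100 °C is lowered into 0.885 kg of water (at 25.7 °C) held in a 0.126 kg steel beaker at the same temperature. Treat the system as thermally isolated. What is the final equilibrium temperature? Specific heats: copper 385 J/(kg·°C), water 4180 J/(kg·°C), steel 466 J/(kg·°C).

T_f ≈ 30.0 °C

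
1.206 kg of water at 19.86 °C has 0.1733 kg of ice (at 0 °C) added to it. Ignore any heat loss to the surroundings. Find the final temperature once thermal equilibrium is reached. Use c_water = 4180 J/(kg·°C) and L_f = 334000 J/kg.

T_f ≈ 7.3 °C

Conservation of energy gives ΣQ = 0:
melt ice: 0.1733×334000 = 57882; meltwater 0→T: 0.1733×4180×T = 724.39 T; water cools: 1.206×4180×(T − 19.86) = 5041.1(T − 19.86)
5765.5 T = 100116 − 57882 = 42234
T ≈ 7.33 °C. Since T > 0 °C, the all-ice-melts assumption holds.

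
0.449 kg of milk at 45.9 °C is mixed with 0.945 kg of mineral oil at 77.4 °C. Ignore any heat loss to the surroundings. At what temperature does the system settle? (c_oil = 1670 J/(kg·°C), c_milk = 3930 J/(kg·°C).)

Set heat shed by the hot body equal to heat absorbed by the cold body:
0.945×1670×(77.4 − T) = 0.449×3930×(T − 45.9)
1578.1(77.4 − T) = 1764.6(T − 45.9)
3342.7 T = 203143  ⇒  T ≈ 60.77 °C

T_f ≈ 60.8 °C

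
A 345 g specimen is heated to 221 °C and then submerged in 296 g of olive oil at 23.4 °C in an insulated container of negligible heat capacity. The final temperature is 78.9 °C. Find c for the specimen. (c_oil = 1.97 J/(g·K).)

c ≈ 0.66 J/(g·K)

m_s c (T_s − T_f) = m_oil c_oil (T_f − T_0):
345×c×(221 − 78.9) = 296×1.97×(78.9 − 23.4)
49024 c = 32363  ⇒  c ≈ 0.6601 J/(g·K)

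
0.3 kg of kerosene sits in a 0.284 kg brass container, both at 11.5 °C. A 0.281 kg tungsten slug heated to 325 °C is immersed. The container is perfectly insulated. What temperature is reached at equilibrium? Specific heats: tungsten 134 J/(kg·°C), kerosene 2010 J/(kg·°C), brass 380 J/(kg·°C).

T_f ≈ 27.3 °C

Net heat exchanged in the isolated system is zero:
0.281×134×(T − 325) + 0.3×2010×(T − 11.5) + 0.284×380×(T − 11.5) = 0
37.65(T − 325) + 603(T − 11.5) + 107.92(T − 11.5) = 0
748.57 T = 20413
T ≈ 27.27 °C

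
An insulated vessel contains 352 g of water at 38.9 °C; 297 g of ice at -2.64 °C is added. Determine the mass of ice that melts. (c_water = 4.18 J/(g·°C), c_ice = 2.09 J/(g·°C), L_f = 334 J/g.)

Cooling the water to 0 °C releases 352·4.18·38.9 = 57236 J.
Warming the ice to 0 °C takes 297·2.09·2.64 = 1638.7 J, leaving 55597 J for melting.
Melting all 297 g of ice would need 297·334 = 99198 J.
Since 55597 < 99198 J, not all the ice melts; equilibrium is at 0 °C.
m_melt = 55597 / L_f = 166.5 g.

m_melted ≈ 166 g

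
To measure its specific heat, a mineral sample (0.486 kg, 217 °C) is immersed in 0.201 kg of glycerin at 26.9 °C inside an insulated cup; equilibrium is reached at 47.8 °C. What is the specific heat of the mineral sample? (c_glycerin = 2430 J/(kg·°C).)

c ≈ 124 J/(kg·°C)

m_s c (T_s − T_f) = m_glycerin c_glycerin (T_f − T_0):
0.486×c×(217 − 47.8) = 0.201×2430×(47.8 − 26.9)
82.23 c = 10208  ⇒  c ≈ 124.1 J/(kg·°C)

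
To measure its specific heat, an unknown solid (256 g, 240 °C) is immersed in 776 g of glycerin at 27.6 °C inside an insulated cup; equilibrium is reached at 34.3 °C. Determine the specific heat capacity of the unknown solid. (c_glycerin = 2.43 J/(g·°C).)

Heat lost by the unknown solid = heat gained by the glycerin:
256×c×(240 − 34.3) = 776×2.43×(34.3 − 27.6)
52659 c = 12634  ⇒  c ≈ 0.2399 J/(g·°C)

c ≈ 0.24 J/(g·°C)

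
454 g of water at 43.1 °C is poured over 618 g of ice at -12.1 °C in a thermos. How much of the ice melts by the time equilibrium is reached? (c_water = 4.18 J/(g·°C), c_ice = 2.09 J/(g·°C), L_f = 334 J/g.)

m_melted ≈ 198 g

Cooling the water to 0 °C releases 454·4.18·43.1 = 81792 J.
Warming the ice to 0 °C takes 618·2.09·12.1 = 15629 J, leaving 66163 J for melting.
Fully melting the ice requires m_ice L_f = 618·334 = 206412 J.
Since 66163 < 206412 J, not all the ice melts; equilibrium is at 0 °C.
m_melted·334 = 66163  ⇒  m_melted ≈ 198.1 g.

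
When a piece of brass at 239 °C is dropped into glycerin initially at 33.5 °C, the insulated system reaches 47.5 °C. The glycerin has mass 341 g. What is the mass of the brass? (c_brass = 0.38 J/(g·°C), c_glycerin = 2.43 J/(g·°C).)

Taking heat into each body as positive, Σ m c ΔT = 0:
m·0.38·(47.5 − 239) + 341·2.43·(47.5 − 33.5) = 0
-72.77 m = -11601
m = -11601/-72.77 ≈ 159.4 g

m ≈ 159 g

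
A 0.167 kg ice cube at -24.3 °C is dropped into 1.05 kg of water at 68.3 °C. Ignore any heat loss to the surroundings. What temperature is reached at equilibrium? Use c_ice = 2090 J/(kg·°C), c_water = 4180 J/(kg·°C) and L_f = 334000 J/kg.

T_f ≈ 46.3 °C

Sum of m c ΔT and latent-heat terms is zero:
warm ice to 0 °C: 0.167×2090×(0 − (-24.3)) = 8481.4
  melt ice: 0.167×334000 = 55778
  warm the meltwater: 698.06 T
  water: 4389(T − 68.3)
5087.1 T = 299769 − 64259 = 235509
T ≈ 46.30 °C — above 0 °C, consistent with complete melting.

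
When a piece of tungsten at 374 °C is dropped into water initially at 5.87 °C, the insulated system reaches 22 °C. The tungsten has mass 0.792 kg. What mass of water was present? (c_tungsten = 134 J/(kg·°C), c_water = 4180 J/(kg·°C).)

Conservation of energy gives ΣQ = 0:
0.792×134×(22 − 374) + m×4180×(22 − 5.87) = 0
67423 m = 37357
m = 37357/67423 ≈ 0.5541 kg

m ≈ 0.554 kg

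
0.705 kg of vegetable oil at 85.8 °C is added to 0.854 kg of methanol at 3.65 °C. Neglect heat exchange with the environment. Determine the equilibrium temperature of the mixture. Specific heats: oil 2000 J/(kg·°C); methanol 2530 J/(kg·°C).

T_f ≈ 36.1 °C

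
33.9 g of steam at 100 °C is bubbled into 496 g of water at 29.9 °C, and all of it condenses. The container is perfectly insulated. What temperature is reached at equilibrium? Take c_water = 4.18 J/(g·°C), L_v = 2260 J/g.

Conservation of energy gives ΣQ = 0:
condense steam: −33.9×2260 = −76614
  condensed water 100 °C→T: 141.7(T − 100)
  water warms: 496×4.18×(T − 29.9) = 2073.3(T − 29.9)
2215 T = 76614 + 14170 + 61991 = 152775
T ≈ 68.97 °C — below 100 °C, confirming all the steam condensed.

T_f ≈ 69.0 °C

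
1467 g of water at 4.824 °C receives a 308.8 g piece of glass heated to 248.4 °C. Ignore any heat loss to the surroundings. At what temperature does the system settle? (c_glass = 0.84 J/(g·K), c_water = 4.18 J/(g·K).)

Taking heat into each body as positive, Σ m c ΔT = 0:
308.8*0.84*(T − 248.4) + 1467*4.18*(T − 4.824) = 0
(259.39 + 6132.1) T = 259.39*248.4 + 6132.1*4.824
T = 94014/6391.5 ≈ 14.71 °C

T_f ≈ 14.7 °C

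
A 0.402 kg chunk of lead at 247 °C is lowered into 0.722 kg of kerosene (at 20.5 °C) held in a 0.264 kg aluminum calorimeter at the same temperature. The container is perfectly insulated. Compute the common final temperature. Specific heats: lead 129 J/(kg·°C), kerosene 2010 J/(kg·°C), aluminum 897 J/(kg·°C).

T_f ≈ 27.3 °C

Taking heat into each body as positive, Σ m c ΔT = 0:
0.402·129·(T − 247) + 0.722·2010·(T − 20.5) + 0.264·897·(T − 20.5) = 0
(51.86 + 1451.2 + 236.81) T = 51.86·247 + 1451.2·20.5 + 236.81·20.5
T = 47414/1739.9 ≈ 27.25 °C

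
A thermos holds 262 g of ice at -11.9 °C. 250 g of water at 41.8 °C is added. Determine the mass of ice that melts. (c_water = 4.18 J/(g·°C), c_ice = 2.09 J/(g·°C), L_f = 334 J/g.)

m_melted ≈ 111 g

Cooling the water to 0 °C releases 250×4.18×41.8 = 43681 J.
Of that, 262×2.09×11.9 = 6516.2 J goes to bring the ice to 0 °C, leaving 37165 J.
To melt every bit of ice: 262×334 = 87508 J.
Since 37165 < 87508 J, not all the ice melts; equilibrium is at 0 °C.
Mass melted = 37165/334 ≈ 111.3 g.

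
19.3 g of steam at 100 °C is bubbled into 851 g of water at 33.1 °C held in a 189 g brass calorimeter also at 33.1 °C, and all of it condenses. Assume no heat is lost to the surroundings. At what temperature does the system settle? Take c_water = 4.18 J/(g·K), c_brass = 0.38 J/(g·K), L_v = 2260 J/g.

T_f ≈ 46.3 °C

Taking heat into each body as positive, Σ m c ΔT = 0:
latent heat released on condensation: 19.3×2260 = 43618
  condensed water 100 °C→T: 80.67(T − 100)
  water warms: 851×4.18×(T − 33.1) = 3557.2(T − 33.1)
  cup: 71.82(T − 33.1)
3709.7 T = 43618 + 8067.4 + 120120 = 171805
T ≈ 46.31 °C, under the boiling point, so the assumption holds.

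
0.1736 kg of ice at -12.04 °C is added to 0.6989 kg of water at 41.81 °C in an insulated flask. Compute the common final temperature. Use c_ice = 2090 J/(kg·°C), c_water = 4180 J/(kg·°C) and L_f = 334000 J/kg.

T_f ≈ 16.4 °C

Taking heat into each body as positive, Σ m c ΔT = 0:
warm ice to 0 °C: 0.1736×2090×(0 − (-12.04)) = 4368.4; fusion: m_ice L_f = 0.1736×334000 = 57982; warm the meltwater: 725.65 T; water: 2921.4(T − 41.81)
3647.1 T = 122144 − 62351 = 59793
T ≈ 16.39 °C. Since T > 0 °C, the all-ice-melts assumption holds.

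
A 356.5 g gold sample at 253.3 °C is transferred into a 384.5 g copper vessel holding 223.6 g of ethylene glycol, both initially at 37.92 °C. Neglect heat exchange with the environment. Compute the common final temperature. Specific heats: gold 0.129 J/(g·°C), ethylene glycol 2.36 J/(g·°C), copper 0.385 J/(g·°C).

With ΣQ=0 the equilibrium temperature is the m·c-weighted mean:
T_f = (45.99*253.3 + 527.7*37.92 + 148.03*37.92) / (45.99 + 527.7 + 148.03)
    = 37273 / 721.72 ≈ 51.64 °C

T_f ≈ 51.6 °C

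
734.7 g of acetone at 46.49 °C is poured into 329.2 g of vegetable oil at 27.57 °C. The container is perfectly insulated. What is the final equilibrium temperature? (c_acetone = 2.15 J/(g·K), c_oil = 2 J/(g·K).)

T_f ≈ 40.9 °C

Conservation of energy gives ΣQ = 0:
734.7·2.15·(T − 46.49) + 329.2·2·(T − 27.57) = 0
1579.6(T − 46.49) + 658.4(T − 27.57) = 0
(1579.6 + 658.4) T = 1579.6·46.49 + 658.4·27.57
T = 91588 / 2238 = 40.9 °C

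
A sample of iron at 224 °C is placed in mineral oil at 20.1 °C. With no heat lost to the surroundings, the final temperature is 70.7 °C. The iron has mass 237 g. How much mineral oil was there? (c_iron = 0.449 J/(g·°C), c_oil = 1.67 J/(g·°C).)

m ≈ 193 g

|Q_iron| = |Q_oil|:
237·0.449·(224 − 70.7) = m·1.67·(70.7 − 20.1)
84.5 m = 16313  ⇒  m ≈ 193.1 g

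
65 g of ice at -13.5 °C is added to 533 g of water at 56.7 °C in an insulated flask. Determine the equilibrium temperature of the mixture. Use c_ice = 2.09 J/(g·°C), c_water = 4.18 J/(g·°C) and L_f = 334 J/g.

T_f ≈ 41.1 °C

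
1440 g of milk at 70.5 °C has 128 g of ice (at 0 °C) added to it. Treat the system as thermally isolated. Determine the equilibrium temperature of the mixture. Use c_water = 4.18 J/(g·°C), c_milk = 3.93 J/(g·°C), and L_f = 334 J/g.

T_f ≈ 57.5 °C

Conservation of energy gives ΣQ = 0:
melt ice: 128×334 = 42752; meltwater 0→T: 128×4.18×T = 535.04 T; milk: 5659.2(T − 70.5)
6194.2 T = 398974 − 42752 = 356222
T ≈ 57.51 °C (positive, so assuming full melt was valid).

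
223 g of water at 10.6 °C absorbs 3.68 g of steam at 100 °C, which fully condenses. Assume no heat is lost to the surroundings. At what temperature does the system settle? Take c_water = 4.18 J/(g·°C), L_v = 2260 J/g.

Conservation of energy gives ΣQ = 0:
steam→water at 100 °C releases m L_v = 3.68×2260 = 8316.8
  condensed water 100 °C→T: 15.38(T − 100)
  water warms: 223×4.18×(T − 10.6) = 932.14(T − 10.6)
947.52 T = 8316.8 + 1538.2 + 9880.7 = 19736
T ≈ 20.83 °C — below 100 °C, confirming all the steam condensed.

T_f ≈ 20.8 °C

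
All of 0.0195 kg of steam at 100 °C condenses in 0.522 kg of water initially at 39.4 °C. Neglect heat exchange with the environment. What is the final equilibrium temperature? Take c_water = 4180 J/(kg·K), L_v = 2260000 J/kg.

Energy balance with sensible and latent terms:
steam→water at 100 °C releases m L_v = 0.0195×2260000 = 44070
  condensate cools 100→T: 0.0195×4180×(T − 100) = 81.51(T − 100)
  water warms: 0.522×4180×(T − 39.4) = 2182(T − 39.4)
2263.5 T = 44070 + 8151 + 85969 = 138190
T ≈ 61.05 °C, under the boiling point, so the assumption holds.

T_f ≈ 61.1 °C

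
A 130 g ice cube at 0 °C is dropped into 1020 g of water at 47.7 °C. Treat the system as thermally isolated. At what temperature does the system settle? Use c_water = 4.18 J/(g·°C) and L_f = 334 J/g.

T_f ≈ 33.3 °C

Net heat exchanged in the isolated system is zero:
latent heat to melt: 130×334 = 43420; warm the meltwater: 543.4 T; water cools: 1020×4.18×(T − 47.7) = 4263.6(T − 47.7)
4807 T = 203374 − 43420 = 159954
T ≈ 33.28 °C (positive, so assuming full melt was valid).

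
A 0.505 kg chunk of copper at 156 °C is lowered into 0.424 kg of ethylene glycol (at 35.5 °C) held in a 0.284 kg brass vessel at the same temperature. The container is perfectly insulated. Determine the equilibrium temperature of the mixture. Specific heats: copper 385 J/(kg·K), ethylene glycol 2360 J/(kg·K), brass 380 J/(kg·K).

T_f ≈ 53.5 °C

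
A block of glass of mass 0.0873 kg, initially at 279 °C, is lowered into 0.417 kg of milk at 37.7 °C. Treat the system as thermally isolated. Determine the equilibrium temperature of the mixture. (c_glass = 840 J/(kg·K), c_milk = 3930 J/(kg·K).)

Conservation of energy gives ΣQ = 0:
0.0873*840*(T − 279) + 0.417*3930*(T − 37.7) = 0
(73.33 + 1638.8) T = 73.33*279 + 1638.8*37.7
T = 82243/1712.1 ≈ 48.04 °C

T_f ≈ 48.0 °C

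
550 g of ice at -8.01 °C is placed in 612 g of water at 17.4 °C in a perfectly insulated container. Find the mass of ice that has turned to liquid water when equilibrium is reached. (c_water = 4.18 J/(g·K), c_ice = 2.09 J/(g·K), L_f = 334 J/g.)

Water can give up m c ΔT = 612·4.18·17.4 = 44512 J before reaching 0 °C.
Warming the ice to 0 °C takes 550·2.09·8.01 = 9207.5 J, leaving 35304 J for melting.
To melt every bit of ice: 550·334 = 183700 J.
35304 J < 183700 J, so only part of the ice melts and the system sits at 0 °C.
m_melted·334 = 35304  ⇒  m_melted ≈ 105.7 g.

m_melted ≈ 106 g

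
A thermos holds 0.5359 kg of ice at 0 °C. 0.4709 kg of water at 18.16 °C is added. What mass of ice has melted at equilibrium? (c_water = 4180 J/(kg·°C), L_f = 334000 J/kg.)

m_melted ≈ 0.107 kg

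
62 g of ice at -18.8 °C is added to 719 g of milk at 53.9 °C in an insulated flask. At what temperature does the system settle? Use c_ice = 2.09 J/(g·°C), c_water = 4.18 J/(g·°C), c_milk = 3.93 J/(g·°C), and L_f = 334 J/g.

Heat gained plus heat lost sum to zero:
warm ice to 0 °C: 62×2.09×(0 − (-18.8)) = 2436.1
  fusion: m_ice L_f = 62×334 = 20708
  meltwater 0→T: 62×4.18×T = 259.16 T
  milk cools: 719×3.93×(T − 53.9) = 2825.7(T − 53.9)
3084.8 T = 152304 − 23144 = 129160
T ≈ 41.87 °C. Since T > 0 °C, the all-ice-melts assumption holds.

T_f ≈ 41.9 °C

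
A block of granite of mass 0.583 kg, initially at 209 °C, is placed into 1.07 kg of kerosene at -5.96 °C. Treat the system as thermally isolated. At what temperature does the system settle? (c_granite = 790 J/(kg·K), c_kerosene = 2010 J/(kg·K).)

Conservation of energy gives ΣQ = 0:
0.583*790*(T − 209) + 1.07*2010*(T − (-5.96)) = 0
460.57(T − 209) + 2150.7(T − (-5.96)) = 0
2611.3 T = 83441
T = 83441/2611.3 ≈ 31.95 °C

T_f ≈ 32.0 °C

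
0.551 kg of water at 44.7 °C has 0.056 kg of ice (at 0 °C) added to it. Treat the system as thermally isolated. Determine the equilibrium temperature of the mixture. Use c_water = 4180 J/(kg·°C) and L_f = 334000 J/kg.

Sum of m c ΔT and latent-heat terms is zero:
melt ice: 0.056×334000 = 18704; meltwater 0→T: 0.056×4180×T = 234.08 T; water cools: 0.551×4180×(T − 44.7) = 2303.2(T − 44.7)
2537.3 T = 102952 − 18704 = 84248
T ≈ 33.20 °C — above 0 °C, consistent with complete melting.

T_f ≈ 33.2 °C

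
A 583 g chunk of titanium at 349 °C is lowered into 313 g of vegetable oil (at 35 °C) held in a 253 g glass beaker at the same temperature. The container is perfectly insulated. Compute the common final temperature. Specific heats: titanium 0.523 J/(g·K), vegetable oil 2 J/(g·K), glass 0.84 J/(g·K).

T_f ≈ 118.7 °C

Conservation of energy gives ΣQ = 0:
583×0.523×(T − 349) + 313×2×(T − 35) + 253×0.84×(T − 35) = 0
304.91(T − 349) + 626(T − 35) + 212.52(T − 35) = 0
(304.91 + 626 + 212.52) T = 304.91×349 + 626×35 + 212.52×35
T ≈ 118.73 °C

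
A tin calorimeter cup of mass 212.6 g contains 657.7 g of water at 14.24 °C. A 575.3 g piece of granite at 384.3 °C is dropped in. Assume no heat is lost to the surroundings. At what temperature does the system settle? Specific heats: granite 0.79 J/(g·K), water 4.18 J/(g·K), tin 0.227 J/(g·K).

T_f ≈ 66.0 °C

With ΣQ=0 the equilibrium temperature is the m·c-weighted mean:
T_f = (454.49*384.3 + 2749.2*14.24 + 48.26*14.24) / (454.49 + 2749.2 + 48.26)
    = 214495 / 3251.9 ≈ 65.96 °C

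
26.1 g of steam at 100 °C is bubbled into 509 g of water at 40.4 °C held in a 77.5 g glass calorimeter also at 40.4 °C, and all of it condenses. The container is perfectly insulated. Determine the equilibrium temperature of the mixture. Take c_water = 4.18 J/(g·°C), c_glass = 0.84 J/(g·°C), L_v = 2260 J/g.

T_f ≈ 68.9 °C

Energy conservation, ΣQ = 0:
steam→water at 100 °C releases m L_v = 26.1×2260 = 58986
  condensate cools 100→T: 26.1×4.18×(T − 100) = 109.1(T − 100)
  water warms: 509×4.18×(T − 40.4) = 2127.6(T − 40.4)
  cup: 65.1(T − 40.4)
2301.8 T = 58986 + 10910 + 88586 = 158482
T ≈ 68.85 °C — below 100 °C, confirming all the steam condensed.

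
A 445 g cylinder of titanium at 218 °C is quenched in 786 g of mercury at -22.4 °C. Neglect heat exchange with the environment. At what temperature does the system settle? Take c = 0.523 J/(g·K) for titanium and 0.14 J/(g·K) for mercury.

Set heat shed by the hot body equal to heat absorbed by the cold body:
445·0.523·(218 − T) = 786·0.14·(T − (-22.4))
232.74(218 − T) = 110.04(T − (-22.4))
342.78 T = 48271  ⇒  T ≈ 140.83 °C

T_f ≈ 140.8 °C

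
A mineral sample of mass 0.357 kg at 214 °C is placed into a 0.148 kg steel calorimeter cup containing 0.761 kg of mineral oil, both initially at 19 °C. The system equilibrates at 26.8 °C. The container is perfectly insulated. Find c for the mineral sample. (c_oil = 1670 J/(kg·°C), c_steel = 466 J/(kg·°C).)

Heat gained plus heat lost sum to zero:
0.357·c·(26.8 − 214) + 0.761·1670·(26.8 − 19) + 0.148·466·(26.8 − 19) = 0
-66.83 c = -10451
c = -10451/-66.83 ≈ 156.4 J/(kg·°C)

c ≈ 156 J/(kg·°C)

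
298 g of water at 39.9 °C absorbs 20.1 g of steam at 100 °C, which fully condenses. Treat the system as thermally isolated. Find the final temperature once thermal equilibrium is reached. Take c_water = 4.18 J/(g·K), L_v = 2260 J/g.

Sum of m c ΔT and latent-heat terms is zero:
steam→water at 100 °C releases m L_v = 20.1·2260 = 45426; condensed water 100 °C→T: 84.02(T − 100); original water: 1245.6(T − 39.9)
1329.7 T = 45426 + 8401.8 + 49701 = 103529
T ≈ 77.86 °C — below 100 °C, confirming all the steam condensed.

T_f ≈ 77.9 °C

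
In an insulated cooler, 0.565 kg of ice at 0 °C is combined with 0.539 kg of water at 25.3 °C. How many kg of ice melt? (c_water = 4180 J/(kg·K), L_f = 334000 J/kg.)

m_melted ≈ 0.171 kg

Water can give up m c ΔT = 0.539·4180·25.3 = 57001 J before reaching 0 °C.
To melt every bit of ice: 0.565·334000 = 188710 J.
57001 J < 188710 J, so only part of the ice melts and the system sits at 0 °C.
m_melt = 57001 / L_f = 0.1707 kg.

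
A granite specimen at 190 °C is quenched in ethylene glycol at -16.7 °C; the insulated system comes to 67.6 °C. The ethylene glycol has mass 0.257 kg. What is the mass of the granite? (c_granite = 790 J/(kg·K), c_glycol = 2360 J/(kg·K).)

Heat gained plus heat lost sum to zero:
m×790×(67.6 − 190) + 0.257×2360×(67.6 − (-16.7)) = 0
-96696 m = -51130
m = -51130/-96696 ≈ 0.5288 kg

m ≈ 0.529 kg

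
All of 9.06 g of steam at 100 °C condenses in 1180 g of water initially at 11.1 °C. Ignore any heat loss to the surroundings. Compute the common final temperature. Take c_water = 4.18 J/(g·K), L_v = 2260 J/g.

T_f ≈ 15.9 °C

Setting the total heat transfer to zero:
condense steam: −9.06·2260 = −20476
  condensed water 100 °C→T: 37.87(T − 100)
  water warms: 1180·4.18·(T − 11.1) = 4932.4(T − 11.1)
4970.3 T = 20476 + 3787.1 + 54750 = 79012
T ≈ 15.90 °C (< 100 °C, so full condensation is consistent).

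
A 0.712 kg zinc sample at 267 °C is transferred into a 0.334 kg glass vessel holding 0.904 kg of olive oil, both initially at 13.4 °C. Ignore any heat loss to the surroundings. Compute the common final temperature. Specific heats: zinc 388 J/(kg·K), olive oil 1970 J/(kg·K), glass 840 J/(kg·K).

T_f ≈ 43.4 °C

With ΣQ=0 the equilibrium temperature is the m·c-weighted mean:
T_f = (276.26·267 + 1780.9·13.4 + 280.56·13.4) / (276.26 + 1780.9 + 280.56)
    = 101384 / 2337.7 ≈ 43.37 °C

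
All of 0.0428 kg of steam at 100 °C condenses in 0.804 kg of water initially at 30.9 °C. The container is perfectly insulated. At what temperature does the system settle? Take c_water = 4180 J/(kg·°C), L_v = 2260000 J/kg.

T_f ≈ 61.7 °C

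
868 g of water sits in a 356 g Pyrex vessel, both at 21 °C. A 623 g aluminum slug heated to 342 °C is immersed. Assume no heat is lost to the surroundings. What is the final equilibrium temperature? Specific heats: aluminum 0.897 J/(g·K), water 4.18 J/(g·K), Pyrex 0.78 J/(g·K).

T_f ≈ 61.2 °C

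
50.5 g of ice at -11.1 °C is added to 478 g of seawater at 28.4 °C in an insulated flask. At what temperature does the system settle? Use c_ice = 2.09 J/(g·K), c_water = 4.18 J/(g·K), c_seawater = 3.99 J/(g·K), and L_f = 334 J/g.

T_f ≈ 17.1 °C

Energy conservation, ΣQ = 0:
ice -11.1→0 °C: 50.5·2.09·11.1 = 1171.5; latent heat to melt: 50.5·334 = 16867; warm the meltwater: 211.09 T; seawater cools: 478·3.99·(T − 28.4) = 1907.2(T − 28.4)
2118.3 T = 54165 − 18039 = 36126
T ≈ 17.05 °C — above 0 °C, consistent with complete melting.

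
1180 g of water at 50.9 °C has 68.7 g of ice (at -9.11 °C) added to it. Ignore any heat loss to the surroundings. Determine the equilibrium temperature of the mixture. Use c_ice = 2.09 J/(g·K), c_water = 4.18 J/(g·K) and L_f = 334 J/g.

T_f ≈ 43.5 °C

Conservation of energy gives ΣQ = 0:
warm ice to 0 °C: 68.7×2.09×(0 − (-9.11)) = 1308; melt ice: 68.7×334 = 22946; warm the meltwater: 287.17 T; water cools: 1180×4.18×(T − 50.9) = 4932.4(T − 50.9)
5219.6 T = 251059 − 24254 = 226805
T ≈ 43.45 °C. Since T > 0 °C, the all-ice-melts assumption holds.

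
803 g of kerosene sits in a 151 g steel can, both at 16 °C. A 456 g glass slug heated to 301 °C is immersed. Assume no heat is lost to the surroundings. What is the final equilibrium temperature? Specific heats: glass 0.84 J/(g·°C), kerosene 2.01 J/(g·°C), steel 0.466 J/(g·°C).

T_f ≈ 68.8 °C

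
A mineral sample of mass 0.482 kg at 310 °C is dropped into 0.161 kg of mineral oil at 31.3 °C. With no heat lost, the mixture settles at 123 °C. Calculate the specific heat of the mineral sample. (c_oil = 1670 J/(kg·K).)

m_s c (T_s − T_f) = m_oil c_oil (T_f − T_0):
0.482×c×(310 − 123) = 0.161×1670×(123 − 31.3)
90.13 c = 24655  ⇒  c ≈ 273.5 J/(kg·K)

c ≈ 274 J/(kg·K)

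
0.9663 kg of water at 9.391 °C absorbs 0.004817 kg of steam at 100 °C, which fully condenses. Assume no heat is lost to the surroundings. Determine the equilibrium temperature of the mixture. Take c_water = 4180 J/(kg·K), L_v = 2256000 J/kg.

T_f ≈ 12.5 °C

Setting the total heat transfer to zero:
latent heat released on condensation: 0.004817×2256000 = 10867
  condensate cools 100→T: 0.004817×4180×(T − 100) = 20.14(T − 100)
  water warms: 0.9663×4180×(T − 9.391) = 4039.1(T − 9.391)
4059.3 T = 10867 + 2013.5 + 37932 = 50812
T ≈ 12.52 °C — below 100 °C, confirming all the steam condensed.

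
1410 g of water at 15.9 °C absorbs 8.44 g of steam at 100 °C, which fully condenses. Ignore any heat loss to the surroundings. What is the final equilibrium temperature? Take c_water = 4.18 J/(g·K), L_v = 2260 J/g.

T_f ≈ 19.6 °C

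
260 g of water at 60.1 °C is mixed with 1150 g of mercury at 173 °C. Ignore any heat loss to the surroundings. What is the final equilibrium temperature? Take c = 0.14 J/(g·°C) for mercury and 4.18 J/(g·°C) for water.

Set heat shed by the hot body equal to heat absorbed by the cold body:
1150*0.14*(173 − T) = 260*4.18*(T − 60.1)
161(173 − T) = 1086.8(T − 60.1)
1247.8 T = 93170  ⇒  T ≈ 74.67 °C

T_f ≈ 74.7 °C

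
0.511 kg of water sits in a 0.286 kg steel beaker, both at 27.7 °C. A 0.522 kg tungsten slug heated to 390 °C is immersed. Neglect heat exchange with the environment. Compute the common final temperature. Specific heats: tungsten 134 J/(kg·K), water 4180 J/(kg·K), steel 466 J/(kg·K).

T_f ≈ 38.5 °C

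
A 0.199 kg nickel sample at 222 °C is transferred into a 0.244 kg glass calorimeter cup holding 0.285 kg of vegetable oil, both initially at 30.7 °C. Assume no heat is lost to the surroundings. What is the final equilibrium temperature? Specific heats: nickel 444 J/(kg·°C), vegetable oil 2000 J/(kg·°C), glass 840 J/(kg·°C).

T_f ≈ 50.3 °C

Conservation of energy gives ΣQ = 0:
0.199*444*(T − 222) + 0.285*2000*(T − 30.7) + 0.244*840*(T − 30.7) = 0
863.32 T = 43406
T = 43406/863.32 ≈ 50.28 °C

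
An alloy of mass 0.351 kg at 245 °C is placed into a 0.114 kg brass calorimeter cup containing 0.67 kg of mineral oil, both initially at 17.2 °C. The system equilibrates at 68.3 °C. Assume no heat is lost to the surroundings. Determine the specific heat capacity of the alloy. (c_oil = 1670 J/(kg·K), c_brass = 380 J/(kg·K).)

Heat gained plus heat lost sum to zero:
0.351×c×(68.3 − 245) + 0.67×1670×(68.3 − 17.2) + 0.114×380×(68.3 − 17.2) = 0
-62.02 c = -59389
c = -59389/-62.02 ≈ 957.6 J/(kg·K)

c ≈ 958 J/(kg·K)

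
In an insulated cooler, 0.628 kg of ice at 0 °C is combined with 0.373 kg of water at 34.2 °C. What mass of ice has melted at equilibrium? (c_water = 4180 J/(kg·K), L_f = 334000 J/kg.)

m_melted ≈ 0.16 kg

Heat available from the water dropping to 0 °C: 0.373·4180·34.2 = 53323 J.
To melt every bit of ice: 0.628·334000 = 209752 J.
53323 J < 209752 J, so only part of the ice melts and the system sits at 0 °C.
m_melted·334000 = 53323  ⇒  m_melted ≈ 0.1596 kg.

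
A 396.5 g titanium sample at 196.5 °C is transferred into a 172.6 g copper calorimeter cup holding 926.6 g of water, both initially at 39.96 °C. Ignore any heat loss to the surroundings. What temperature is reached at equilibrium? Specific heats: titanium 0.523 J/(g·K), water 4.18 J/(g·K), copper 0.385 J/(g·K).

T_f ≈ 47.8 °C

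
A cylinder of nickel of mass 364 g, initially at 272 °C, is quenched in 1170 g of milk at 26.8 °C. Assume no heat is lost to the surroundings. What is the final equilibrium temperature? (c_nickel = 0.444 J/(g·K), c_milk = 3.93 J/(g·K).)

T_f ≈ 35.1 °C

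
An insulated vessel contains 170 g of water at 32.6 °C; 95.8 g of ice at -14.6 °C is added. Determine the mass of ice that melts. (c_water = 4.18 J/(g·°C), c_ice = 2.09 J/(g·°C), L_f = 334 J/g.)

m_melted ≈ 60.6 g

Water can give up m c ΔT = 170×4.18×32.6 = 23166 J before reaching 0 °C.
Of that, 95.8×2.09×14.6 = 2923.2 J goes to bring the ice to 0 °C, leaving 20242 J.
Fully melting the ice requires m_ice L_f = 95.8×334 = 31997 J.
20242 J < 31997 J, so only part of the ice melts and the system sits at 0 °C.
m_melt = 20242 / L_f = 60.61 g.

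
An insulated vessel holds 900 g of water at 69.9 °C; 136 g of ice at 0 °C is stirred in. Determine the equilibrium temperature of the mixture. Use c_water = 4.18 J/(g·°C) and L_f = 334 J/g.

T_f ≈ 50.2 °C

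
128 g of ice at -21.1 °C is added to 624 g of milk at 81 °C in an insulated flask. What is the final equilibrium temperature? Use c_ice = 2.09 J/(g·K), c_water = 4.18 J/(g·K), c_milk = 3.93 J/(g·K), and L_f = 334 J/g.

Net heat exchanged in the isolated system is zero:
warm ice to 0 °C: 128×2.09×(0 − (-21.1)) = 5644.7
  melt ice: 128×334 = 42752
  warm the meltwater: 535.04 T
  milk: 2452.3(T − 81)
2987.4 T = 198638 − 48397 = 150241
T ≈ 50.29 °C — above 0 °C, consistent with complete melting.

T_f ≈ 50.3 °C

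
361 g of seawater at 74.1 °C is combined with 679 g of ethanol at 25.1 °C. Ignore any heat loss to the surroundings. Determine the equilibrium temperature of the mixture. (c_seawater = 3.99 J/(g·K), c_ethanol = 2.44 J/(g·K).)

T_f = Σ m_i c_i T_i / Σ m_i c_i:
T_f = (1440.4·74.1 + 1656.8·25.1) / (1440.4 + 1656.8)
    = 148318 / 3097.2 ≈ 47.89 °C

T_f ≈ 47.9 °C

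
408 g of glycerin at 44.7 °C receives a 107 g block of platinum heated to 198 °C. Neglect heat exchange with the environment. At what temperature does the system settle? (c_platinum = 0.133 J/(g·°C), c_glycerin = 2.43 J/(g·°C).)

Energy conservation, ΣQ = 0:
107*0.133*(T − 198) + 408*2.43*(T − 44.7) = 0
14.23(T − 198) + 991.44(T − 44.7) = 0
(14.23 + 991.44) T = 14.23*198 + 991.44*44.7
T = 47135/1005.7 ≈ 46.87 °C

T_f ≈ 46.9 °C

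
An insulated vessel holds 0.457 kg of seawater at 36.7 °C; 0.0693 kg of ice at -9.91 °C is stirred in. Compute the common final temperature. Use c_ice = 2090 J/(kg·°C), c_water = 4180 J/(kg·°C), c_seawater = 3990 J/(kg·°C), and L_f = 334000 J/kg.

Heat gained plus heat lost sum to zero:
ice -9.91→0 °C: 0.0693×2090×9.91 = 1435.3
  latent heat to melt: 0.0693×334000 = 23146
  meltwater 0→T: 0.0693×4180×T = 289.67 T
  seawater: 1823.4(T − 36.7)
2113.1 T = 66920 − 24582 = 42338
T ≈ 20.04 °C — above 0 °C, consistent with complete melting.

T_f ≈ 20.0 °C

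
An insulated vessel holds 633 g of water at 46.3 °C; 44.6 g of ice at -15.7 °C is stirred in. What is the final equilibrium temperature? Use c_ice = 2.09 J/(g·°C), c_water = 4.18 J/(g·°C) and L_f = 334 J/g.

T_f ≈ 37.5 °C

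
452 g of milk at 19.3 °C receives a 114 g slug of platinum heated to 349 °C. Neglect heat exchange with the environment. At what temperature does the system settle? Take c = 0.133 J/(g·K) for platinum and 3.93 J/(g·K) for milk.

T_f ≈ 22.1 °C

|Q_platinum| = |Q_milk|:
114*0.133*(349 − T) = 452*3.93*(T − 19.3)
15.16(349 − T) = 1776.4(T − 19.3)
1791.5 T = 39575  ⇒  T ≈ 22.09 °C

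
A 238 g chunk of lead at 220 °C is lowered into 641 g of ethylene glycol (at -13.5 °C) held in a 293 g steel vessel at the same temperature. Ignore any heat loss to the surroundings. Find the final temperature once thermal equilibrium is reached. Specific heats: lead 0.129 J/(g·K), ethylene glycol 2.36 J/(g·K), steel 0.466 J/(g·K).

T_f ≈ -9.2 °C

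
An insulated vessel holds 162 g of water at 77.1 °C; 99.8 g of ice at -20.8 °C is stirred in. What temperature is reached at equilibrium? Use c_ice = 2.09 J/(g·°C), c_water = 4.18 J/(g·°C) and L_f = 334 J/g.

Energy conservation, ΣQ = 0:
ice -20.8→0 °C: 99.8×2.09×20.8 = 4338.5; melt ice: 99.8×334 = 33333; warm the meltwater: 417.16 T; water: 677.16(T − 77.1)
1094.3 T = 52209 − 37672 = 14537
T ≈ 13.28 °C. Since T > 0 °C, the all-ice-melts assumption holds.

T_f ≈ 13.3 °C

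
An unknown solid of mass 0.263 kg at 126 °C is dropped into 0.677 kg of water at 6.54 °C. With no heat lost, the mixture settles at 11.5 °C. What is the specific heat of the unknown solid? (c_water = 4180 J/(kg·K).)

c ≈ 466 J/(kg·K)

Taking heat into each body as positive, Σ m c ΔT = 0:
0.263·c·(11.5 − 126) + 0.677·4180·(11.5 − 6.54) = 0
-30.11 c = -14036
c = -14036/-30.11 ≈ 466.1 J/(kg·K)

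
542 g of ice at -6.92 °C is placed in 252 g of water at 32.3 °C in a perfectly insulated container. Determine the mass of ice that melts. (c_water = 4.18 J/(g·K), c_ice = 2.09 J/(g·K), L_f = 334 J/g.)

m_melted ≈ 78.4 g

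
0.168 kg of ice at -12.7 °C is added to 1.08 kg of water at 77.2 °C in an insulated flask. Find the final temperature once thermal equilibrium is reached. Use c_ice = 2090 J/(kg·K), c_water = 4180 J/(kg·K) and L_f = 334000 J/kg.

Heat gained plus heat lost sum to zero:
ice -12.7→0 °C: 0.168×2090×12.7 = 4459.2
  melt ice: 0.168×334000 = 56112
  warm the meltwater: 702.24 T
  water: 4514.4(T − 77.2)
5216.6 T = 348512 − 60571 = 287940
T ≈ 55.20 °C. Since T > 0 °C, the all-ice-melts assumption holds.

T_f ≈ 55.2 °C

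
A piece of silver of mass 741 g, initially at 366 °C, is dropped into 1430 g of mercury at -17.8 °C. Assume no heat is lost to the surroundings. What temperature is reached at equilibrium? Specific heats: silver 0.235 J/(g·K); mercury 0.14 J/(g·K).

T_f ≈ 160.7 °C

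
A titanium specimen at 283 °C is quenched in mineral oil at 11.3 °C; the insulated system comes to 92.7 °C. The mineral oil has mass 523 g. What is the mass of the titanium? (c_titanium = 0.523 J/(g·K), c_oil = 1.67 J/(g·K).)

m ≈ 714 g

|Q_titanium| = |Q_oil|:
m×0.523×(283 − 92.7) = 523×1.67×(92.7 − 11.3)
99.53 m = 71096  ⇒  m ≈ 714.3 g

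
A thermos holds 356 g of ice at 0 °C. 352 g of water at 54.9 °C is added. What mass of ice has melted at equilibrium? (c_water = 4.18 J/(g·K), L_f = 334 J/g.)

m_melted ≈ 242 g

Water can give up m c ΔT = 352×4.18×54.9 = 80778 J before reaching 0 °C.
Fully melting the ice requires m_ice L_f = 356×334 = 118904 J.
That's not enough to melt it all — equilibrium is at 0 °C with ice remaining.
m_melt = 80778 / L_f = 241.8 g.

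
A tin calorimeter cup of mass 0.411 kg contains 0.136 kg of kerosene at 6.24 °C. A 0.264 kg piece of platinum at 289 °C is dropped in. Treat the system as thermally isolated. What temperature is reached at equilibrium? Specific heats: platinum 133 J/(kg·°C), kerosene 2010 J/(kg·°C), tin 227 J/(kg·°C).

T_f ≈ 31.0 °C

T_f is the heat-capacity-weighted average of the initial temperatures:
T_f = (35.11*289 + 273.36*6.24 + 93.3*6.24) / (35.11 + 273.36 + 93.3)
    = 12435 / 401.77 ≈ 30.95 °C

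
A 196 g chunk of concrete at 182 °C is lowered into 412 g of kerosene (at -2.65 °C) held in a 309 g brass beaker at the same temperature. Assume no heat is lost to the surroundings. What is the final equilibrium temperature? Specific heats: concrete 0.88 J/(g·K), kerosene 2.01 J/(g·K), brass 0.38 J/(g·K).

Heat gained plus heat lost sum to zero:
196·0.88·(T − 182) + 412·2.01·(T − (-2.65)) + 309·0.38·(T − (-2.65)) = 0
172.48(T − 182) + 828.12(T − (-2.65)) + 117.42(T − (-2.65)) = 0
1118 T = 28886
T = 28886 / 1118 = 25.8 °C

T_f ≈ 25.8 °C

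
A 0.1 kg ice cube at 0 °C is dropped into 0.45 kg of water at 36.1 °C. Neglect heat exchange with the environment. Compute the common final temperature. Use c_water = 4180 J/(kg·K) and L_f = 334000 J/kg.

Sum of m c ΔT and latent-heat terms is zero:
melt ice: 0.1×334000 = 33400; meltwater 0→T: 0.1×4180×T = 418 T; water cools: 0.45×4180×(T − 36.1) = 1881(T − 36.1)
2299 T = 67904 − 33400 = 34504
T ≈ 15.01 °C (positive, so assuming full melt was valid).

T_f ≈ 15.0 °C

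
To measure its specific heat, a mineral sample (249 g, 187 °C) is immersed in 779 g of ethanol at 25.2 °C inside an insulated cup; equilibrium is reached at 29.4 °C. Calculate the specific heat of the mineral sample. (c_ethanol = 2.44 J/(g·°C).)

m_s c (T_s − T_f) = m_ethanol c_ethanol (T_f − T_0):
249×c×(187 − 29.4) = 779×2.44×(29.4 − 25.2)
39242 c = 7983.2  ⇒  c ≈ 0.2034 J/(g·°C)

c ≈ 0.203 J/(g·°C)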